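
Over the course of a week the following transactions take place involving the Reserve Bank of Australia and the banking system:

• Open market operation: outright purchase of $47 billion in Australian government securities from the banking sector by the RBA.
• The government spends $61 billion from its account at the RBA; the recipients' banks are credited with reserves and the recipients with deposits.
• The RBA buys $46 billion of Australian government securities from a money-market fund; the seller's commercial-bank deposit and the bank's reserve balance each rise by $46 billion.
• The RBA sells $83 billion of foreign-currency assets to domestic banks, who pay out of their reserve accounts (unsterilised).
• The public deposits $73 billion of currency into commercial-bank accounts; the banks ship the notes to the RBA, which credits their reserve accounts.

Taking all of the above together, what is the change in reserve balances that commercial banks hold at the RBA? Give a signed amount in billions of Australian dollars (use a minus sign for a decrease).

OMO purchase (from banks) $47 billion: the RBA pays by crediting reserve accounts → +$47B.
Government spending $61 billion: government payments flow into bank reserve accounts → +$61B.
Asset purchase (from non-banks) $46 billion: the RBA pays by crediting reserve accounts → +$46B.
FX sale $83 billion: the buying banks pay out of their reserve balances → −$83B.
Currency deposit $73 billion: returned notes are swapped for reserve credit → +$73B.
Net: 47 + 61 + 46 − 83 + 73 = +$144 billion.

+$144 billion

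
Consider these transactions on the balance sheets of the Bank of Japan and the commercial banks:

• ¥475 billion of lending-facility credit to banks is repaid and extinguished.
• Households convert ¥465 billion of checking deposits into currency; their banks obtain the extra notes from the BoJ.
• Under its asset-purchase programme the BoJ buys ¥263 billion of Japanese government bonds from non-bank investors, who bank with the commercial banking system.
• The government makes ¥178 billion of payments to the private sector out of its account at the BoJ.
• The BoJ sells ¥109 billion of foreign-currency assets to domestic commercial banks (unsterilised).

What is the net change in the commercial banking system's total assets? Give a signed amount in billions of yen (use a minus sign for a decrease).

-¥499 billion

Discount-window repayment ¥475 billion: bank balance sheets shrink → −¥475B.
Currency withdrawal ¥465 billion: bank balance sheets shrink → −¥465B.
Asset purchase (from non-banks) ¥263 billion: bank balance sheets expand → +¥263B.
Government spending ¥178 billion: bank balance sheets expand → +¥178B.
FX sale ¥109 billion: just an asset swap on bank balance sheets → 0.
Net: −475 − 465 + 263 + 178 + 0 = -¥499 billion.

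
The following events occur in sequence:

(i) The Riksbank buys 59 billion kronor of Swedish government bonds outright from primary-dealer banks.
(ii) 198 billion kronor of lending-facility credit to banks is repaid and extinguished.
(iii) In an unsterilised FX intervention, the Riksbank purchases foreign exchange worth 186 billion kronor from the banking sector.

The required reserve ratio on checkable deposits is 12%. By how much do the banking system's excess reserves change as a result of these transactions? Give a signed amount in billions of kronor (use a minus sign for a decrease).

+47 billion

OMO purchase (from banks) 59 billion kronor: reserves +59B, deposits 0.
Discount-window repayment 198 billion kronor: reserves −198B, deposits 0.
FX purchase 186 billion kronor: reserves +186B, deposits 0.
Totals: Δreserves = +47B, Δdeposits = 0.
Δrequired reserves = 12% × 0 = 0.
Δexcess reserves = Δreserves − Δrequired = +47B − (0) = +47 billion.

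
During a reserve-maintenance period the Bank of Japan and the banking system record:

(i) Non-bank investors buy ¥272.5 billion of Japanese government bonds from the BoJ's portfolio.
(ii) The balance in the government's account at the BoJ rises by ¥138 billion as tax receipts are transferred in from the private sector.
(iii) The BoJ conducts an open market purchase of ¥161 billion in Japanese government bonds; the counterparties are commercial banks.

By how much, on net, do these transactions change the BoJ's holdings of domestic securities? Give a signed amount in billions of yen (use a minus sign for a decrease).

-¥111.5 billion

Asset sale (to non-banks) ¥272.5 billion: securities removed from the BoJ's portfolio → −¥272.5B.
Government account inflow ¥138 billion: the BoJ's securities portfolio is untouched → 0.
OMO purchase (from banks) ¥161 billion: securities added to the BoJ's portfolio → +¥161B.
Net: −272.5 + 0 + 161 = -¥111.5 billion.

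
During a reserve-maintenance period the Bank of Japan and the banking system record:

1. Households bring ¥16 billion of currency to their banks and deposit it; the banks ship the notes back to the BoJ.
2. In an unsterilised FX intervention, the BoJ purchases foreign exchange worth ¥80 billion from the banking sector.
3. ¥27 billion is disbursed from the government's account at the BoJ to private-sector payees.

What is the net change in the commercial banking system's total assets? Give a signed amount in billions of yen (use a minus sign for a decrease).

BoJ balance sheet:
  Assets:      Foreign assets +¥80B
  Liabilities: Bank reserves +¥123B, Currency in circulation −¥16B, Government deposits −¥27B
Commercial banking system:
  Assets:      Reserves at CB +¥123B, Foreign assets −¥80B
  Liabilities: Checkable deposits +¥43B
Change in total bank assets = +¥43 billion.

+¥43 billion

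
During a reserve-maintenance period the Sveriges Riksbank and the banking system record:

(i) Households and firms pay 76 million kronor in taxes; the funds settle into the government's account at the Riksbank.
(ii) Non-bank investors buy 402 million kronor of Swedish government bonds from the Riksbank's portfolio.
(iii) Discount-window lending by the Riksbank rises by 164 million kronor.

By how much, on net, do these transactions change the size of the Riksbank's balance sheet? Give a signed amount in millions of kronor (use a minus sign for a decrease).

Government account inflow 76 million kronor: only the composition of liabilities changes → 0.
Asset sale (to non-banks) 402 million kronor: a Riksbank asset is shed → −402M.
Discount-window loan 164 million kronor: a Riksbank asset is acquired → +164M.
Net: 0 − 402 + 164 = -238 million.

-238 million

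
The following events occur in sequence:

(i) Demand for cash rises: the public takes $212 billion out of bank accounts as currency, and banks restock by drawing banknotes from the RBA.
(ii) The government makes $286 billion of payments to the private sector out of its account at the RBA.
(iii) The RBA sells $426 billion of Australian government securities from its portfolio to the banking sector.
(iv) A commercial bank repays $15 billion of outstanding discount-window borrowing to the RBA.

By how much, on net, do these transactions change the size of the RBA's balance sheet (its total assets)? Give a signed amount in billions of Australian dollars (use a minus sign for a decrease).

RBA balance sheet:
  Assets:      Securities −$426B, Loans to banks −$15B
  Liabilities: Bank reserves −$367B, Currency in circulation +$212B, Government deposits −$286B
Commercial banking system:
  Assets:      Reserves at CB −$367B, Securities +$426B
  Liabilities: Checkable deposits +$74B, Borrowings from CB −$15B
Change in total RBA assets = -$441 billion.

-$441 billion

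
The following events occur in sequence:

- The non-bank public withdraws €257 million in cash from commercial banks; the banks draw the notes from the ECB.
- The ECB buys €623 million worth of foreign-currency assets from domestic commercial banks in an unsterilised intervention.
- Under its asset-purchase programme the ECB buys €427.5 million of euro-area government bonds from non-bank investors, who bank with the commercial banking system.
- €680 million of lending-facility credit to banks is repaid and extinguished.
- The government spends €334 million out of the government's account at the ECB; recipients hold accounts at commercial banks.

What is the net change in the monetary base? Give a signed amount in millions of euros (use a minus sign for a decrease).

Currency withdrawal €257 million: just a shift between currency and reserves — both are base money → 0.
FX purchase €623 million: ECB balance sheet expands → +€623M.
Asset purchase (from non-banks) €427.5 million: ECB balance sheet expands → +€427.5M.
Discount-window repayment €680 million: ECB balance sheet contracts → −€680M.
Government spending €334 million: a non-base liability converts back to reserves → +€334M.
Net: 0 + 623 + 427.5 − 680 + 334 = +€704.5 million.

+€704.5 million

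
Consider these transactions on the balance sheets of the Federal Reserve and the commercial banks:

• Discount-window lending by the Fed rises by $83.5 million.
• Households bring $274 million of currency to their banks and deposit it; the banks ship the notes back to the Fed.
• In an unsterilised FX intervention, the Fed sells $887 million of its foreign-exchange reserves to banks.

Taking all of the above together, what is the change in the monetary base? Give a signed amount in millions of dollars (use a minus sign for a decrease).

-$803.5 million

Fed balance sheet:
  Assets:      Loans to banks +$83.5M, Foreign assets −$887M
  Liabilities: Bank reserves −$529.5M, Currency in circulation −$274M
Monetary base = currency + reserves: −$274M + (−$529.5M) = -$803.5 million.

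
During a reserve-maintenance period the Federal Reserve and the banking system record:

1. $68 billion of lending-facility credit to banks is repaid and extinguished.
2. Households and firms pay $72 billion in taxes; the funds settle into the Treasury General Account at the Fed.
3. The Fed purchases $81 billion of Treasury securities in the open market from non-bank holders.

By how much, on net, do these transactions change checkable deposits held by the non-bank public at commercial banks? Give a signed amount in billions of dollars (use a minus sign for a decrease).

+$9 billion

Discount-window repayment $68 billion: the counterparty is a bank, so public deposits are unchanged → 0.
Government account inflow $72 billion: non-bank counterparties' bank balances fall → −$72B.
Asset purchase (from non-banks) $81 billion: non-bank counterparties' bank balances rise → +$81B.
Net: 0 − 72 + 81 = +$9 billion.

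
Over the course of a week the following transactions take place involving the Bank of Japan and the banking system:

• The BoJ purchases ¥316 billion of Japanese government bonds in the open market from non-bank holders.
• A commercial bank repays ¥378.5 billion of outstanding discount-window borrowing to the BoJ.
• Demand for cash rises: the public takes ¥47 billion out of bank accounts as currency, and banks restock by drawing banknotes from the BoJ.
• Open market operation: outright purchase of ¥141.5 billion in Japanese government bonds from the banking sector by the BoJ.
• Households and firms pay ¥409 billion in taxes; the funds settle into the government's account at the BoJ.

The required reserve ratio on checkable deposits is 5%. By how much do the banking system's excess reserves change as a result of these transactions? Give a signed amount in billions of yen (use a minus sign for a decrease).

Asset purchase (from non-banks) ¥316 billion: reserves +¥316B, deposits +¥316B.
Discount-window repayment ¥378.5 billion: reserves −¥378.5B, deposits 0.
Currency withdrawal ¥47 billion: reserves −¥47B, deposits −¥47B.
OMO purchase (from banks) ¥141.5 billion: reserves +¥141.5B, deposits 0.
Government account inflow ¥409 billion: reserves −¥409B, deposits −¥409B.
Totals: Δreserves = −¥377B, Δdeposits = −¥140B.
Δrequired reserves = 5% × −¥140B = −¥7B.
Δexcess reserves = Δreserves − Δrequired = −¥377B − (−¥7B) = -¥370 billion.

-¥370 billion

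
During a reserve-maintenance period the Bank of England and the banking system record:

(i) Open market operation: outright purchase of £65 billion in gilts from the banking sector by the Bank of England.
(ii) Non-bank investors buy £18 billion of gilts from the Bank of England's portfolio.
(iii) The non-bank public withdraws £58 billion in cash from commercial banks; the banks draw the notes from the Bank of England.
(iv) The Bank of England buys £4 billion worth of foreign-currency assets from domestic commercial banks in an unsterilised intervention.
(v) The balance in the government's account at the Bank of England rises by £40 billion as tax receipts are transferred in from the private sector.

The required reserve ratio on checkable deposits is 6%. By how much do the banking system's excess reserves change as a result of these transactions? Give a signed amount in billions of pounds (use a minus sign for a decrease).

OMO purchase (from banks) £65 billion: reserves +£65B, deposits 0.
Asset sale (to non-banks) £18 billion: reserves −£18B, deposits −£18B.
Currency withdrawal £58 billion: reserves −£58B, deposits −£58B.
FX purchase £4 billion: reserves +£4B, deposits 0.
Government account inflow £40 billion: reserves −£40B, deposits −£40B.
Totals: Δreserves = −£47B, Δdeposits = −£116B.
Δrequired reserves = 6% × −£116B = −£6.96B.
Δexcess reserves = Δreserves − Δrequired = −£47B − (−£6.96B) = -£40.04 billion.

-£40.04 billion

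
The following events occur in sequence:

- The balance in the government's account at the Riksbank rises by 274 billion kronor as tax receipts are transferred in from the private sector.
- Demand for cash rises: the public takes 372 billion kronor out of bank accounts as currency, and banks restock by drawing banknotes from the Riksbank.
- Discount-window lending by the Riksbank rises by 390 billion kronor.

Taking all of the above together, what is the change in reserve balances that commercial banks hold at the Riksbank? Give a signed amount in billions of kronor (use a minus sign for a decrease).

Government account inflow 274 billion kronor: funds move from bank reserves into the government account → −274B.
Currency withdrawal 372 billion kronor: banks swap reserves for currency → −372B.
Discount-window loan 390 billion kronor: the loan is credited to the bank's reserve account → +390B.
Net: −274 − 372 + 390 = -256 billion.

-256 billion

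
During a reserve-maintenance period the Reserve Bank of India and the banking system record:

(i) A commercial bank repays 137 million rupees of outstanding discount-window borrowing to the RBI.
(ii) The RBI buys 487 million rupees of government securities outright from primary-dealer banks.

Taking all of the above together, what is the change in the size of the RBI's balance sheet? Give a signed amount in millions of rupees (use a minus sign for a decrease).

Discount-window repayment 137 million rupees: an RBI asset is shed → −137M.
OMO purchase (from banks) 487 million rupees: an RBI asset is acquired → +487M.
Net: −137 + 487 = +350 million.

+350 million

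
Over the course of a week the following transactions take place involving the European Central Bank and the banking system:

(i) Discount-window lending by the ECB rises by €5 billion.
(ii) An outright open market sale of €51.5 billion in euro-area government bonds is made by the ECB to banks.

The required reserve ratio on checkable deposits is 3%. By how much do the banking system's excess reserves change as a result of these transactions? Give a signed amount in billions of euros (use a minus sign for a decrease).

Discount-window loan €5 billion: reserves +€5B, deposits 0.
OMO sale (to banks) €51.5 billion: reserves −€51.5B, deposits 0.
Totals: Δreserves = −€46.5B, Δdeposits = 0.
Δrequired reserves = 3% × 0 = 0.
Δexcess reserves = Δreserves − Δrequired = −€46.5B − (0) = -€46.5 billion.

-€46.5 billion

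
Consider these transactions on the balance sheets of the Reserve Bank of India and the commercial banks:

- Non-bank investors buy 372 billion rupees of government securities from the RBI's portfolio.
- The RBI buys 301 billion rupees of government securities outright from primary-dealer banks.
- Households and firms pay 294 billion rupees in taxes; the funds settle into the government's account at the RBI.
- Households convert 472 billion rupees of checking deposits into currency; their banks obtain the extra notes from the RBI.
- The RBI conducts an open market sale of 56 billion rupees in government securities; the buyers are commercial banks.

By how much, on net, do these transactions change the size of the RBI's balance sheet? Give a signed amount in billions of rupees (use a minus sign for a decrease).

-127 billion

Asset sale (to non-banks) 372 billion rupees: an RBI asset is shed → −372B.
OMO purchase (from banks) 301 billion rupees: an RBI asset is acquired → +301B.
Government account inflow 294 billion rupees: only the composition of liabilities changes → 0.
Currency withdrawal 472 billion rupees: only the composition of liabilities changes → 0.
OMO sale (to banks) 56 billion rupees: an RBI asset is shed → −56B.
Net: −372 + 301 + 0 + 0 − 56 = -127 billion.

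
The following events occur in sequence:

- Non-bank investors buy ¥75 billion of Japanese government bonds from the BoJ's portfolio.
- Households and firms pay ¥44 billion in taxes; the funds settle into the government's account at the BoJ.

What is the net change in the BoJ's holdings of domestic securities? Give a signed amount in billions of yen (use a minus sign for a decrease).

-¥75 billion

Asset sale (to non-banks) ¥75 billion: securities removed from the BoJ's portfolio → −¥75B.
Government account inflow ¥44 billion: the BoJ's securities portfolio is untouched → 0.
Net: −75 + 0 = -¥75 billion.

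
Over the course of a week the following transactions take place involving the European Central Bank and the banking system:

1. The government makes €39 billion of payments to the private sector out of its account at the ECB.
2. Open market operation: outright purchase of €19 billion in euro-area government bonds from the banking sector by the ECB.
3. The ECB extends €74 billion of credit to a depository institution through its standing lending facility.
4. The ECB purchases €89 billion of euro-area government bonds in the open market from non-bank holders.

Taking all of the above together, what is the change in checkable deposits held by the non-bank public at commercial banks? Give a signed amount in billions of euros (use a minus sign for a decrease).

+€128 billion

ECB balance sheet:
  Assets:      Securities +€108B, Loans to banks +€74B
  Liabilities: Bank reserves +€221B, Government deposits −€39B
Commercial banking system:
  Assets:      Reserves at CB +€221B, Securities −€19B
  Liabilities: Checkable deposits +€128B, Borrowings from CB +€74B
So the change in checkable deposits held by the non-bank public at commercial banks is +€128 billion.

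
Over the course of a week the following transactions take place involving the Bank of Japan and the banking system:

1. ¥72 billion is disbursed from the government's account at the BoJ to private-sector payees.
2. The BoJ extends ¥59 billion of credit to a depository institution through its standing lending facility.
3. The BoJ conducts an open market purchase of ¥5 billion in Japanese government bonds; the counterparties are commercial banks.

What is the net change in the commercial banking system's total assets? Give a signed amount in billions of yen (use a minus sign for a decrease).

+¥131 billion

Government spending ¥72 billion: bank balance sheets expand → +¥72B.
Discount-window loan ¥59 billion: bank balance sheets expand → +¥59B.
OMO purchase (from banks) ¥5 billion: just an asset swap on bank balance sheets → 0.
Net: 72 + 59 + 0 = +¥131 billion.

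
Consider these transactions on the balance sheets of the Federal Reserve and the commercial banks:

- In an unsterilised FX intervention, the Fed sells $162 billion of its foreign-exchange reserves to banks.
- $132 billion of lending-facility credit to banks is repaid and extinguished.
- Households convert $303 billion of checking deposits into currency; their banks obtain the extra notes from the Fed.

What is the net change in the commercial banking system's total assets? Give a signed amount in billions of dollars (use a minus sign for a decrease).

-$435 billion

Fed balance sheet:
  Assets:      Loans to banks −$132B, Foreign assets −$162B
  Liabilities: Bank reserves −$597B, Currency in circulation +$303B
Commercial banking system:
  Assets:      Reserves at CB −$597B, Foreign assets +$162B
  Liabilities: Checkable deposits −$303B, Borrowings from CB −$132B
Change in total bank assets = -$435 billion.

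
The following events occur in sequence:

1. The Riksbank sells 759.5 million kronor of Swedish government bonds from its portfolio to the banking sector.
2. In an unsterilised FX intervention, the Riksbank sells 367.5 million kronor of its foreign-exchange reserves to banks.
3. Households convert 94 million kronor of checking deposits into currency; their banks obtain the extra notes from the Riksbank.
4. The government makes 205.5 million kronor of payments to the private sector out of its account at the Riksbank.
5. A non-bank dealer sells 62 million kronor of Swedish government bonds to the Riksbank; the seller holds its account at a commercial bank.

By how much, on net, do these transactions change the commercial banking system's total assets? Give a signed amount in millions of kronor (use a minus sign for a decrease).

+173.5 million

OMO sale (to banks) 759.5 million kronor: just an asset swap on bank balance sheets → 0.
FX sale 367.5 million kronor: just an asset swap on bank balance sheets → 0.
Currency withdrawal 94 million kronor: bank balance sheets shrink → −94M.
Government spending 205.5 million kronor: bank balance sheets expand → +205.5M.
Asset purchase (from non-banks) 62 million kronor: bank balance sheets expand → +62M.
Net: 0 + 0 − 94 + 205.5 + 62 = +173.5 million.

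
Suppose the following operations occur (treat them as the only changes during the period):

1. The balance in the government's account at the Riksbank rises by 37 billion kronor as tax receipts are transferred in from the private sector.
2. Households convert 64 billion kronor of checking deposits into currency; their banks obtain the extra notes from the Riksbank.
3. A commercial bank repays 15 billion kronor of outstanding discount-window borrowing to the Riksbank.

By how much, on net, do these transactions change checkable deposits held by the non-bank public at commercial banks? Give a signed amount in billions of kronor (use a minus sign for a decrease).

-101 billion

Government account inflow 37 billion kronor: non-bank counterparties' bank balances fall → −37B.
Currency withdrawal 64 billion kronor: non-bank counterparties' bank balances fall → −64B.
Discount-window repayment 15 billion kronor: the counterparty is a bank, so public deposits are unchanged → 0.
Net: −37 − 64 + 0 = -101 billion.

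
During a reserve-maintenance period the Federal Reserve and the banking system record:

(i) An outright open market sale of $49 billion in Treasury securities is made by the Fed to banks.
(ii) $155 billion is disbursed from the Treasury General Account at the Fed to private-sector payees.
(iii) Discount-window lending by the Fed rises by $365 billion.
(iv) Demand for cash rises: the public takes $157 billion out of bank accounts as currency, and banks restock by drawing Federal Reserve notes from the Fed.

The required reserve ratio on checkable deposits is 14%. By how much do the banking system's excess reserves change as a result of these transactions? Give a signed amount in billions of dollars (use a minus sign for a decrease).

+$314.28 billion

OMO sale (to banks) $49 billion: reserves −$49B, deposits 0.
Government spending $155 billion: reserves +$155B, deposits +$155B.
Discount-window loan $365 billion: reserves +$365B, deposits 0.
Currency withdrawal $157 billion: reserves −$157B, deposits −$157B.
Totals: Δreserves = +$314B, Δdeposits = −$2B.
Δrequired reserves = 14% × −$2B = −$0.28B.
Δexcess reserves = Δreserves − Δrequired = +$314B − (−$0.28B) = +$314.28 billion.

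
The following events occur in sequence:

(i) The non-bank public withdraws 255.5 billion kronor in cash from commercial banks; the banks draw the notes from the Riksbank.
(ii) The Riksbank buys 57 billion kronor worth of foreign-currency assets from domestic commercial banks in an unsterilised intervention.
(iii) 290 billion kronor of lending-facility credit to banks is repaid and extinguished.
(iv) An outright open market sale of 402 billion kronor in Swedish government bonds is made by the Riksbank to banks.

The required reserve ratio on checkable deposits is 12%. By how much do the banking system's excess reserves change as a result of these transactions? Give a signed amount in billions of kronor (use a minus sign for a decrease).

-859.84 billion

Currency withdrawal 255.5 billion kronor: reserves −255.5B, deposits −255.5B.
FX purchase 57 billion kronor: reserves +57B, deposits 0.
Discount-window repayment 290 billion kronor: reserves −290B, deposits 0.
OMO sale (to banks) 402 billion kronor: reserves −402B, deposits 0.
Totals: Δreserves = −890.5B, Δdeposits = −255.5B.
Δrequired reserves = 12% × −255.5B = −30.66B.
Δexcess reserves = Δreserves − Δrequired = −890.5B − (−30.66B) = -859.84 billion.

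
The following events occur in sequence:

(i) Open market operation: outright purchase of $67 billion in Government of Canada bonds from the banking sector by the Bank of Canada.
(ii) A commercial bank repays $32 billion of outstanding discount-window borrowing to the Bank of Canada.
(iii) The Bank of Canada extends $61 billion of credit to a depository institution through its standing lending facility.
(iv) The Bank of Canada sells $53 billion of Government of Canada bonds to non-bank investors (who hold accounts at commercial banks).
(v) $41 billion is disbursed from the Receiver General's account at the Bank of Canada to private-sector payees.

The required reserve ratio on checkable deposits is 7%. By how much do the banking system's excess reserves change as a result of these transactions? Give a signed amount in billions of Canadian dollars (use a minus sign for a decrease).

+$84.84 billion

OMO purchase (from banks) $67 billion: reserves +$67B, deposits 0.
Discount-window repayment $32 billion: reserves −$32B, deposits 0.
Discount-window loan $61 billion: reserves +$61B, deposits 0.
Asset sale (to non-banks) $53 billion: reserves −$53B, deposits −$53B.
Government spending $41 billion: reserves +$41B, deposits +$41B.
Totals: Δreserves = +$84B, Δdeposits = −$12B.
Δrequired reserves = 7% × −$12B = −$0.84B.
Δexcess reserves = Δreserves − Δrequired = +$84B − (−$0.84B) = +$84.84 billion.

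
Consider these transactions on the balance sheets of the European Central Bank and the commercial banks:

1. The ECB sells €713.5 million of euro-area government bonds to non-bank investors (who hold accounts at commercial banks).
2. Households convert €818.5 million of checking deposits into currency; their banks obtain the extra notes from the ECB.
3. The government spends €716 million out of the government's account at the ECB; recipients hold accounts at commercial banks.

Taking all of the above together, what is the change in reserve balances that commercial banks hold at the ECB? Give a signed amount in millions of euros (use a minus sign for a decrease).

-€816 million

ECB balance sheet:
  Assets:      Securities −€713.5M
  Liabilities: Bank reserves −€816M, Currency in circulation +€818.5M, Government deposits −€716M
So the change in reserve balances that commercial banks hold at the ECB is -€816 million.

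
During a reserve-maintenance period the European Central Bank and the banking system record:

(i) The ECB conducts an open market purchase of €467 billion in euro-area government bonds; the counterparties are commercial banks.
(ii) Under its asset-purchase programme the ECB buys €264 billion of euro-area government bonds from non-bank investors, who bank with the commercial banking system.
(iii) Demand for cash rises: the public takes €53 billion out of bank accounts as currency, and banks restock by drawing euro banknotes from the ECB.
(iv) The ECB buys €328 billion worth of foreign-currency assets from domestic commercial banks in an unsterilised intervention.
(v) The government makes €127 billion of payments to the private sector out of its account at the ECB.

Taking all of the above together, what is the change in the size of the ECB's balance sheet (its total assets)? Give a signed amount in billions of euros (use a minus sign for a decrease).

+€1059 billion

ECB balance sheet:
  Assets:      Securities +€731B, Foreign assets +€328B
  Liabilities: Bank reserves +€1133B, Currency in circulation +€53B, Government deposits −€127B
Commercial banking system:
  Assets:      Reserves at CB +€1133B, Securities −€467B, Foreign assets −€328B
  Liabilities: Checkable deposits +€338B
Change in total ECB assets = +€1059 billion.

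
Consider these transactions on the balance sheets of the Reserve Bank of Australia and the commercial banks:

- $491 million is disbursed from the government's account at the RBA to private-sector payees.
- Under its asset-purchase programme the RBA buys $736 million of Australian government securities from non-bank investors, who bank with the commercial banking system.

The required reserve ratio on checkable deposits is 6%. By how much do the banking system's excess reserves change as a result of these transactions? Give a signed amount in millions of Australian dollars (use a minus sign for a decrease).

Government spending $491 million: reserves +$491M, deposits +$491M.
Asset purchase (from non-banks) $736 million: reserves +$736M, deposits +$736M.
Totals: Δreserves = +$1227M, Δdeposits = +$1227M.
Δrequired reserves = 6% × +$1227M = +$73.62M.
Δexcess reserves = Δreserves − Δrequired = +$1227M − (+$73.62M) = +$1153.38 million.

+$1153.38 million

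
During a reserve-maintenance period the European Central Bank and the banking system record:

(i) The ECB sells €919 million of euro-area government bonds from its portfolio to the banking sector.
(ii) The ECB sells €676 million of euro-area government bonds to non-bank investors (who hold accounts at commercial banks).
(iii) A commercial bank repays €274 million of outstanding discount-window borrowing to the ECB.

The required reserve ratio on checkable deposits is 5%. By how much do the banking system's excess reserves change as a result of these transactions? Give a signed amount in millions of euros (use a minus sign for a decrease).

-€1835.2 million

OMO sale (to banks) €919 million: reserves −€919M, deposits 0.
Asset sale (to non-banks) €676 million: reserves −€676M, deposits −€676M.
Discount-window repayment €274 million: reserves −€274M, deposits 0.
Totals: Δreserves = −€1869M, Δdeposits = −€676M.
Δrequired reserves = 5% × −€676M = −€33.8M.
Δexcess reserves = Δreserves − Δrequired = −€1869M − (−€33.8M) = -€1835.2 million.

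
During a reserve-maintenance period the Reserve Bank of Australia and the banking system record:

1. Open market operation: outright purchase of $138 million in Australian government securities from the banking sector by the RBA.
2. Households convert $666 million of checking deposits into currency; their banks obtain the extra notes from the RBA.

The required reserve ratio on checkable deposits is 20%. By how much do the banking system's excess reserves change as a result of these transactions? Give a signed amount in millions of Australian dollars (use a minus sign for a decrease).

-$394.8 million

OMO purchase (from banks) $138 million: reserves +$138M, deposits 0.
Currency withdrawal $666 million: reserves −$666M, deposits −$666M.
Totals: Δreserves = −$528M, Δdeposits = −$666M.
Δrequired reserves = 20% × −$666M = −$133.2M.
Δexcess reserves = Δreserves − Δrequired = −$528M − (−$133.2M) = -$394.8 million.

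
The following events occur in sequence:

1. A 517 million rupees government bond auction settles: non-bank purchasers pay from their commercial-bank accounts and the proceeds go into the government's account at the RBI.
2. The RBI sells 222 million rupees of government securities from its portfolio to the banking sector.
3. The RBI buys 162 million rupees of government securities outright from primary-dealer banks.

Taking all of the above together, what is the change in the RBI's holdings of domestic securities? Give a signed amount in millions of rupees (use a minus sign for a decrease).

-60 million

RBI balance sheet:
  Assets:      Securities −60M
  Liabilities: Bank reserves −577M, Government deposits +517M
Commercial banking system:
  Assets:      Reserves at CB −577M, Securities +60M
  Liabilities: Checkable deposits −517M
So the change in the RBI's holdings of domestic securities is -60 million.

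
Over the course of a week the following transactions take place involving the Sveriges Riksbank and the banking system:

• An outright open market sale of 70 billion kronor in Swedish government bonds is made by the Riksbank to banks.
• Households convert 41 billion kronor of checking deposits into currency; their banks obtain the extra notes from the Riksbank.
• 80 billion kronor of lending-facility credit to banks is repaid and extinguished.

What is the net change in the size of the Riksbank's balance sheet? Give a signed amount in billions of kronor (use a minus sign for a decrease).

OMO sale (to banks) 70 billion kronor: a Riksbank asset is shed → −70B.
Currency withdrawal 41 billion kronor: only the composition of liabilities changes → 0.
Discount-window repayment 80 billion kronor: a Riksbank asset is shed → −80B.
Net: −70 + 0 − 80 = -150 billion.

-150 billion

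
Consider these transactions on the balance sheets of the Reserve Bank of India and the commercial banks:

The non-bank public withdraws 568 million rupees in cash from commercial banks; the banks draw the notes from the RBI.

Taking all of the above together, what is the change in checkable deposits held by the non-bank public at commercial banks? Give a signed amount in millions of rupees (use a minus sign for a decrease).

RBI balance sheet:
  Assets:      no change
  Liabilities: Bank reserves −568M, Currency in circulation +568M
Commercial banking system:
  Assets:      Reserves at CB −568M
  Liabilities: Checkable deposits −568M
So the change in checkable deposits held by the non-bank public at commercial banks is -568 million.

-568 million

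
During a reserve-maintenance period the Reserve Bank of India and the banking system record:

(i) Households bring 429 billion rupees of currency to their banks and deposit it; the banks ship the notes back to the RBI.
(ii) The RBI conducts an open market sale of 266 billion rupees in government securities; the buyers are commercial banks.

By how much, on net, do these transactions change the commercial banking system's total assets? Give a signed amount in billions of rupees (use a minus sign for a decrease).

+429 billion

Currency deposit 429 billion rupees: bank balance sheets expand → +429B.
OMO sale (to banks) 266 billion rupees: just an asset swap on bank balance sheets → 0.
Net: 429 + 0 = +429 billion.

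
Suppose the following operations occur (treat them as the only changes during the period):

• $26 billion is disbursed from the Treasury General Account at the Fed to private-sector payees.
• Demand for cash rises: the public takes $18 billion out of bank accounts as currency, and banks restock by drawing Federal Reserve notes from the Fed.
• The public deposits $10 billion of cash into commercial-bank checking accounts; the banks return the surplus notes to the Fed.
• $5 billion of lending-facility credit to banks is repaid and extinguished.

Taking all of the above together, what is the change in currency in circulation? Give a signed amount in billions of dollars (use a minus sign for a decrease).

+$8 billion

Government spending $26 billion: no currency enters or leaves circulation → 0.
Currency withdrawal $18 billion: notes leave the central bank → +$18B.
Currency deposit $10 billion: notes return to the central bank → −$10B.
Discount-window repayment $5 billion: no currency enters or leaves circulation → 0.
Net: 0 + 18 − 10 + 0 = +$8 billion.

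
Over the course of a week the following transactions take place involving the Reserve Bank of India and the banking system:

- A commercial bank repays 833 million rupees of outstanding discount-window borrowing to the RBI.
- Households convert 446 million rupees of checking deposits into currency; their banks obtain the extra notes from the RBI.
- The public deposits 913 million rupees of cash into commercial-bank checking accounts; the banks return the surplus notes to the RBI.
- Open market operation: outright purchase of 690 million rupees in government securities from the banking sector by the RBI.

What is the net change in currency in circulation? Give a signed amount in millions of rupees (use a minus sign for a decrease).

Discount-window repayment 833 million rupees: no currency enters or leaves circulation → 0.
Currency withdrawal 446 million rupees: notes leave the central bank → +446M.
Currency deposit 913 million rupees: notes return to the central bank → −913M.
OMO purchase (from banks) 690 million rupees: no currency enters or leaves circulation → 0.
Net: 0 + 446 − 913 + 0 = -467 million.

-467 million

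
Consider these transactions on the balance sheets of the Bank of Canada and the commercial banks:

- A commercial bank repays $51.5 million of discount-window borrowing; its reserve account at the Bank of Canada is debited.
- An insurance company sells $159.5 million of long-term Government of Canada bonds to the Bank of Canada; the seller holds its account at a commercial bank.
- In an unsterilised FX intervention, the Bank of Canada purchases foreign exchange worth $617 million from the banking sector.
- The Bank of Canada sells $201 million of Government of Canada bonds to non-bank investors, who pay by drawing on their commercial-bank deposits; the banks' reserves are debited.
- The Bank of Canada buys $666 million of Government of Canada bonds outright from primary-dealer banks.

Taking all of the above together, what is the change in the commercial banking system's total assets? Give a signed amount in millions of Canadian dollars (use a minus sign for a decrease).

-$93 million

Discount-window repayment $51.5 million: bank balance sheets shrink → −$51.5M.
Asset purchase (from non-banks) $159.5 million: bank balance sheets expand → +$159.5M.
FX purchase $617 million: just an asset swap on bank balance sheets → 0.
Asset sale (to non-banks) $201 million: bank balance sheets shrink → −$201M.
OMO purchase (from banks) $666 million: just an asset swap on bank balance sheets → 0.
Net: −51.5 + 159.5 + 0 − 201 + 0 = -$93 million.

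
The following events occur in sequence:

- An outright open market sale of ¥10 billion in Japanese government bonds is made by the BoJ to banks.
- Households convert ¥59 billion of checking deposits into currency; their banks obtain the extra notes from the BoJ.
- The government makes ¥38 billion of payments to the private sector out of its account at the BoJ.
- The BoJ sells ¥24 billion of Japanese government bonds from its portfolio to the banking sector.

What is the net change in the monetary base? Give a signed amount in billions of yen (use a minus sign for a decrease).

OMO sale (to banks) ¥10 billion: BoJ balance sheet contracts → −¥10B.
Currency withdrawal ¥59 billion: just a shift between currency and reserves — both are base money → 0.
Government spending ¥38 billion: a non-base liability converts back to reserves → +¥38B.
OMO sale (to banks) ¥24 billion: BoJ balance sheet contracts → −¥24B.
Net: −10 + 0 + 38 − 24 = +¥4 billion.

+¥4 billion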